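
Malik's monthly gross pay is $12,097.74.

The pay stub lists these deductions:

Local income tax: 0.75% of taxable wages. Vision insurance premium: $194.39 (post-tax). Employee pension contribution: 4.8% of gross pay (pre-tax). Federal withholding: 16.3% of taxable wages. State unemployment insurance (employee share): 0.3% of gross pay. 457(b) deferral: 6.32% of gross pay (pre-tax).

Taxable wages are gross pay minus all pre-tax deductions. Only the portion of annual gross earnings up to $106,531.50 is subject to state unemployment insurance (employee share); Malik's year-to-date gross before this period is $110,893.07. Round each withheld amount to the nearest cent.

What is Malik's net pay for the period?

$8,724.79

Employee pension contribution: $12,097.74 × 0.048 = $580.69
457(b) deferral: $12,097.74 × 0.0632 = $764.58
Pre-tax total = $580.69 + $764.58 = $1,345.27
Taxable wages = $12,097.74 − $1,345.27 = $10,752.47
Local income tax: $10,752.47 × 0.0075 = $80.64
Federal withholding: $10,752.47 × 0.163 = $1,752.65
State unemployment insurance (employee share): annual cap $106,531.50 already reached (YTD $110,893.07), so $0.00
Vision insurance premium: $194.39
Total deductions = $580.69 + $764.58 + $80.64 + $1,752.65 + $0.00 + $194.39 = $3,372.95
Net pay = $12,097.74 − $3,372.95 = $8,724.79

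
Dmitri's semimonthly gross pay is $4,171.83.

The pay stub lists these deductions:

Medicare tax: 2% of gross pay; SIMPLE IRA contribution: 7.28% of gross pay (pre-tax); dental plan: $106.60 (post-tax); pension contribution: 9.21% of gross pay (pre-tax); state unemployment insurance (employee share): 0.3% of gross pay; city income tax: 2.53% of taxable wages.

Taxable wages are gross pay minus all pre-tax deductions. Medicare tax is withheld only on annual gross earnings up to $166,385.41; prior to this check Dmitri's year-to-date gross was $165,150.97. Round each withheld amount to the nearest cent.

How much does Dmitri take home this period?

SIMPLE IRA contribution: $4,171.83 × 0.0728 = $303.71
Pension contribution: $4,171.83 × 0.0921 = $384.23
Pre-tax total = $303.71 + $384.23 = $687.94
Taxable wages = $4,171.83 − $687.94 = $3,483.89
City income tax: $3,483.89 × 0.0253 = $88.14
State unemployment insurance (employee share): $4,171.83 × 0.003 = $12.52
Medicare tax: only $166,385.41 − $165,150.97 = $1,234.44 of this check is subject → $1,234.44 × 0.02 = $24.69
Dental plan: $106.60
Total deductions = $303.71 + $384.23 + $88.14 + $12.52 + $24.69 + $106.60 = $919.89
Net pay = $4,171.83 − $919.89 = $3,251.94

$3,251.94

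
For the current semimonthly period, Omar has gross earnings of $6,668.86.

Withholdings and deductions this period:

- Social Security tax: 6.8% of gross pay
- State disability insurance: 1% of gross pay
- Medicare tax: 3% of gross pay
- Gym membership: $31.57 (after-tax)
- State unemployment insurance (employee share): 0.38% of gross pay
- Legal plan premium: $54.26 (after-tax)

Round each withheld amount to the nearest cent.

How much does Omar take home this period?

$5,837.45

Medicare tax: $6,668.86 × 0.03 = $200.07
State unemployment insurance (employee share): $6,668.86 × 0.0038 = $25.34
Social Security tax: $6,668.86 × 0.068 = $453.48
State disability insurance: $6,668.86 × 0.01 = $66.69
Gym membership: $31.57
Legal plan premium: $54.26
Total deductions = $200.07 + $25.34 + $453.48 + $66.69 + $31.57 + $54.26 = $831.41
Net pay = $6,668.86 − $831.41 = $5,837.45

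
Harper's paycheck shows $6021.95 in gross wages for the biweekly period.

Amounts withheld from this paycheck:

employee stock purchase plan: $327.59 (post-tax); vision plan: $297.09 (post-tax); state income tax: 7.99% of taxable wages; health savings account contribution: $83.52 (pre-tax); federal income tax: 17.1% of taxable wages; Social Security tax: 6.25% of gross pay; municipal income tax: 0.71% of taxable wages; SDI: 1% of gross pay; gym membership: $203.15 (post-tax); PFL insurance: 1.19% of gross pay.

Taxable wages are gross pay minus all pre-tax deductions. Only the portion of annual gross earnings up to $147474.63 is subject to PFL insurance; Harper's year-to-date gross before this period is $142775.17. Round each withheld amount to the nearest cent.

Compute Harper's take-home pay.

$3085.98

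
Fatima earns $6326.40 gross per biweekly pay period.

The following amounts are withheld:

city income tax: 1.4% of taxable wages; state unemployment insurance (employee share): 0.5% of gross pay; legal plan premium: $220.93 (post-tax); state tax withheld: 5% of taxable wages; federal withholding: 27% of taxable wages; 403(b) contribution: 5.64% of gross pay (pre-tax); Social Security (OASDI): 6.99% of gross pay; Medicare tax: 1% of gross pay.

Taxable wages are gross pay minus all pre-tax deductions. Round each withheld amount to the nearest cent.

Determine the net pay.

$3217.71

403(b) contribution: $6326.40 × 0.0564 = $356.81
Taxable wages = $6326.40 − $356.81 = $5969.59
City income tax: $5969.59 × 0.014 = $83.57
State tax withheld: $5969.59 × 0.05 = $298.48
Federal withholding: $5969.59 × 0.27 = $1611.79
Medicare tax: $6326.40 × 0.01 = $63.26
Social Security (OASDI): $6326.40 × 0.0699 = $442.22
State unemployment insurance (employee share): $6326.40 × 0.005 = $31.63
Legal plan premium: $220.93
Total deductions = $356.81 + $83.57 + $298.48 + $1611.79 + $63.26 + $442.22 + $31.63 + $220.93 = $3108.69
Net pay = $6326.40 − $3108.69 = $3217.71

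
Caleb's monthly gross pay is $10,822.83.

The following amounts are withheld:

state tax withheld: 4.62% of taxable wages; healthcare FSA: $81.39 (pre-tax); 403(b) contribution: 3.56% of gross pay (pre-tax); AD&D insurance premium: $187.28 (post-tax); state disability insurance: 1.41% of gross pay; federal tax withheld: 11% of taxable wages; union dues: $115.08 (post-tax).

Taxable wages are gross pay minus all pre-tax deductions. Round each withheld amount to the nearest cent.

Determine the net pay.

$8,283.56

403(b) contribution: $10,822.83 × 0.0356 = $385.29
Healthcare FSA: $81.39
Pre-tax total = $385.29 + $81.39 = $466.68
Taxable wages = $10,822.83 − $466.68 = $10,356.15
State tax withheld: $10,356.15 × 0.0462 = $478.45
Federal tax withheld: $10,356.15 × 0.11 = $1,139.18
State disability insurance: $10,822.83 × 0.0141 = $152.60
Union dues: $115.08
AD&D insurance premium: $187.28
Total deductions = $385.29 + $81.39 + $478.45 + $1,139.18 + $152.60 + $115.08 + $187.28 = $2,539.27
Net pay = $10,822.83 − $2,539.27 = $8,283.56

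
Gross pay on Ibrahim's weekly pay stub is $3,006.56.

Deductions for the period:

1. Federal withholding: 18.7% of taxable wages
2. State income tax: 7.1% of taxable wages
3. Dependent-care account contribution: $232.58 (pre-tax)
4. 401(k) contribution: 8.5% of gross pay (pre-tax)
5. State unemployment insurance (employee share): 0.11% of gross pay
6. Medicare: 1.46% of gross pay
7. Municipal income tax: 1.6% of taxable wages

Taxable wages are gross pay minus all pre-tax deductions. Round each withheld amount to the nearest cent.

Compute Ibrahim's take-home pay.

401(k) contribution: $3,006.56 × 0.085 = $255.56
Dependent-care account contribution: $232.58
Pre-tax total = $255.56 + $232.58 = $488.14
Taxable wages = $3,006.56 − $488.14 = $2,518.42
Federal withholding: $2,518.42 × 0.187 = $470.94
State income tax: $2,518.42 × 0.071 = $178.81
Municipal income tax: $2,518.42 × 0.016 = $40.29
Medicare: $3,006.56 × 0.0146 = $43.90
State unemployment insurance (employee share): $3,006.56 × 0.0011 = $3.31
Total deductions = $255.56 + $232.58 + $470.94 + $178.81 + $40.29 + $43.90 + $3.31 = $1,225.39
Net pay = $3,006.56 − $1,225.39 = $1,781.17

$1,781.17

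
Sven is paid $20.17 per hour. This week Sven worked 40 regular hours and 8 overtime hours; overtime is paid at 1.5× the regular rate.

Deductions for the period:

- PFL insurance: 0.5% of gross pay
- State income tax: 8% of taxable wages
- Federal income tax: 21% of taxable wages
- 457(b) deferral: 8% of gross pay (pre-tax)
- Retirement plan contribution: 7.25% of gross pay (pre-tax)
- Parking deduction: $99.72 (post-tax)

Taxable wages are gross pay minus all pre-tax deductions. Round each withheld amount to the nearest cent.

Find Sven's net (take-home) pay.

Regular pay: 40 × $20.17 = $806.80
Overtime pay: 8 × $20.17 × 1.5 = $242.04
Gross pay = $806.80 + $242.04 = $1,048.84
457(b) deferral: $1,048.84 × 0.08 = $83.91
Retirement plan contribution: $1,048.84 × 0.0725 = $76.04
Pre-tax total = $83.91 + $76.04 = $159.95
Taxable wages = $1,048.84 − $159.95 = $888.89
Federal income tax: $888.89 × 0.21 = $186.67
State income tax: $888.89 × 0.08 = $71.11
PFL insurance: $1,048.84 × 0.005 = $5.24
Parking deduction: $99.72
Total deductions = $83.91 + $76.04 + $186.67 + $71.11 + $5.24 + $99.72 = $522.69
Net pay = $1,048.84 − $522.69 = $526.15

$526.15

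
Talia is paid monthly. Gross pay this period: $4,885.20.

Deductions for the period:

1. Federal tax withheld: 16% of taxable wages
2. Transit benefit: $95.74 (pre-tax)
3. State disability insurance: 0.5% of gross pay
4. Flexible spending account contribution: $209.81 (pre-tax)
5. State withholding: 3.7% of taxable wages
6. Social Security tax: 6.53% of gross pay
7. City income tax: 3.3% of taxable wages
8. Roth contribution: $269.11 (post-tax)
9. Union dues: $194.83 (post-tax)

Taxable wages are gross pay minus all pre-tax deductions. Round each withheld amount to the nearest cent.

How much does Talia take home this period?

$2,718.96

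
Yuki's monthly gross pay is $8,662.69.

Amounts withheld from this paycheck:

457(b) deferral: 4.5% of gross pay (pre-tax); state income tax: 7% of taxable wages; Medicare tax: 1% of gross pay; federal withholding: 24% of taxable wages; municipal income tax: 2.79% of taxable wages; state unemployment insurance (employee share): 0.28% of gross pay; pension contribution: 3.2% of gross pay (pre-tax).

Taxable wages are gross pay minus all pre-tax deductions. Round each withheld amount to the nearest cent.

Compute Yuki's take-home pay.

457(b) deferral: $8,662.69 × 0.045 = $389.82
Pension contribution: $8,662.69 × 0.032 = $277.21
Pre-tax total = $389.82 + $277.21 = $667.03
Taxable wages = $8,662.69 − $667.03 = $7,995.66
State income tax: $7,995.66 × 0.07 = $559.70
Federal withholding: $7,995.66 × 0.24 = $1,918.96
Municipal income tax: $7,995.66 × 0.0279 = $223.08
State unemployment insurance (employee share): $8,662.69 × 0.0028 = $24.26
Medicare tax: $8,662.69 × 0.01 = $86.63
Total deductions = $389.82 + $277.21 + $559.70 + $1,918.96 + $223.08 + $24.26 + $86.63 = $3,479.66
Net pay = $8,662.69 − $3,479.66 = $5,183.03

$5,183.03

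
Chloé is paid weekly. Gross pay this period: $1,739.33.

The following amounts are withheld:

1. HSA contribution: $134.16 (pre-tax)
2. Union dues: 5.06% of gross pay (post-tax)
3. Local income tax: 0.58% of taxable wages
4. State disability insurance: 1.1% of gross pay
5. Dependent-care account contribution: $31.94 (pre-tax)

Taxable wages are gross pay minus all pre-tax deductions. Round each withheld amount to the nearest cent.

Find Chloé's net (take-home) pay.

Dependent-care account contribution: $31.94
HSA contribution: $134.16
Pre-tax total = $31.94 + $134.16 = $166.10
Taxable wages = $1,739.33 − $166.10 = $1,573.23
Local income tax: $1,573.23 × 0.0058 = $9.12
State disability insurance: $1,739.33 × 0.011 = $19.13
Union dues: $1,739.33 × 0.0506 = $88.01
Total deductions = $31.94 + $134.16 + $9.12 + $19.13 + $88.01 = $282.36
Net pay = $1,739.33 − $282.36 = $1,456.97

$1,456.97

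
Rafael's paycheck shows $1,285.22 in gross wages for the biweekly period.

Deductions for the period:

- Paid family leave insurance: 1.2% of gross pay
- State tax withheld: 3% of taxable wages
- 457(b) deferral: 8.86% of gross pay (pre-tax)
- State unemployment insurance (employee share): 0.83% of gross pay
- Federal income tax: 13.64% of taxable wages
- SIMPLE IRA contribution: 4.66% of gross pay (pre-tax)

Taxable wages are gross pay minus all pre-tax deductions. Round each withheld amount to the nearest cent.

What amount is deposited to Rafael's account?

457(b) deferral: $1,285.22 × 0.0886 = $113.87
SIMPLE IRA contribution: $1,285.22 × 0.0466 = $59.89
Pre-tax total = $113.87 + $59.89 = $173.76
Taxable wages = $1,285.22 − $173.76 = $1,111.46
Federal income tax: $1,111.46 × 0.1364 = $151.60
State tax withheld: $1,111.46 × 0.03 = $33.34
Paid family leave insurance: $1,285.22 × 0.012 = $15.42
State unemployment insurance (employee share): $1,285.22 × 0.0083 = $10.67
Total deductions = $113.87 + $59.89 + $151.60 + $33.34 + $15.42 + $10.67 = $384.79
Net pay = $1,285.22 − $384.79 = $900.43

$900.43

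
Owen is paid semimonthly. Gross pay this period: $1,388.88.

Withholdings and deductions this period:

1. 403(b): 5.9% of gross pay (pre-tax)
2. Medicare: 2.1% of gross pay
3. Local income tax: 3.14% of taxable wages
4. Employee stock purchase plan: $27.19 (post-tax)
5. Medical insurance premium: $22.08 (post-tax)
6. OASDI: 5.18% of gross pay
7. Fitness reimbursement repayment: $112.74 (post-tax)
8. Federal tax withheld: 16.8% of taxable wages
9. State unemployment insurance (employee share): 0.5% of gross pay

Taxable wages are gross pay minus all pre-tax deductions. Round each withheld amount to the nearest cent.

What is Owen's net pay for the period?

403(b): $1,388.88 × 0.059 = $81.94
Taxable wages = $1,388.88 − $81.94 = $1,306.94
Federal tax withheld: $1,306.94 × 0.168 = $219.57
Local income tax: $1,306.94 × 0.0314 = $41.04
State unemployment insurance (employee share): $1,388.88 × 0.005 = $6.94
Medicare: $1,388.88 × 0.021 = $29.17
OASDI: $1,388.88 × 0.0518 = $71.94
Employee stock purchase plan: $27.19
Fitness reimbursement repayment: $112.74
Medical insurance premium: $22.08
Total deductions = $81.94 + $219.57 + $41.04 + $6.94 + $29.17 + $71.94 + $27.19 + $112.74 + $22.08 = $612.61
Net pay = $1,388.88 − $612.61 = $776.27

$776.27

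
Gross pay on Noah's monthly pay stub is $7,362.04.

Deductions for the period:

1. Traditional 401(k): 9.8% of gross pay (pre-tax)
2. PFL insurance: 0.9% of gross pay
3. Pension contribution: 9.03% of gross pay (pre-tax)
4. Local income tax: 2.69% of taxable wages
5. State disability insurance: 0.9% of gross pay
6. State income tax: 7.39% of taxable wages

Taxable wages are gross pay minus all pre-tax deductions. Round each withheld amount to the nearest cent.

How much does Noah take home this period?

Traditional 401(k): $7,362.04 × 0.098 = $721.48
Pension contribution: $7,362.04 × 0.0903 = $664.79
Pre-tax total = $721.48 + $664.79 = $1,386.27
Taxable wages = $7,362.04 − $1,386.27 = $5,975.77
Local income tax: $5,975.77 × 0.0269 = $160.75
State income tax: $5,975.77 × 0.0739 = $441.61
PFL insurance: $7,362.04 × 0.009 = $66.26
State disability insurance: $7,362.04 × 0.009 = $66.26
Total deductions = $721.48 + $664.79 + $160.75 + $441.61 + $66.26 + $66.26 = $2,121.15
Net pay = $7,362.04 − $2,121.15 = $5,240.89

$5,240.89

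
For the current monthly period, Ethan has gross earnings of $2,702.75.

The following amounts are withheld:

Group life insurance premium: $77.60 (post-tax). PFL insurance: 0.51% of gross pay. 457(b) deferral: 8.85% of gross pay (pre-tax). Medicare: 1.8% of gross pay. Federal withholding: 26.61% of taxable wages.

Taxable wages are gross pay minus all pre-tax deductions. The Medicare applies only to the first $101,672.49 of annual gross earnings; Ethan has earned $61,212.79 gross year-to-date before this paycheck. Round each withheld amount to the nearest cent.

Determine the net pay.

457(b) deferral: $2,702.75 × 0.0885 = $239.19
Taxable wages = $2,702.75 − $239.19 = $2,463.56
Federal withholding: $2,463.56 × 0.2661 = $655.55
PFL insurance: $2,702.75 × 0.0051 = $13.78
Medicare: cap not yet reached, full $2,702.75 is subject → $2,702.75 × 0.018 = $48.65
Group life insurance premium: $77.60
Total deductions = $239.19 + $655.55 + $13.78 + $48.65 + $77.60 = $1,034.77
Net pay = $2,702.75 − $1,034.77 = $1,667.98

$1,667.98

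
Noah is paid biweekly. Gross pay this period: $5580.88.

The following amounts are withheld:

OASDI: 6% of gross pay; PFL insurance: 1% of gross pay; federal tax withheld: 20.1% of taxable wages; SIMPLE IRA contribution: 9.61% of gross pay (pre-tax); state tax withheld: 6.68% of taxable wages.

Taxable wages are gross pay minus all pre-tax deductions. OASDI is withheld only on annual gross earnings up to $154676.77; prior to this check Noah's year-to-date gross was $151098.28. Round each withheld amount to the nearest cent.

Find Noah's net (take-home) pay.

SIMPLE IRA contribution: $5580.88 × 0.0961 = $536.32
Taxable wages = $5580.88 − $536.32 = $5044.56
Federal tax withheld: $5044.56 × 0.201 = $1013.96
State tax withheld: $5044.56 × 0.0668 = $336.98
OASDI: only $154676.77 − $151098.28 = $3578.49 of this check is subject → $3578.49 × 0.06 = $214.71
PFL insurance: $5580.88 × 0.01 = $55.81
Total deductions = $536.32 + $1013.96 + $336.98 + $214.71 + $55.81 = $2157.78
Net pay = $5580.88 − $2157.78 = $3423.10

$3423.10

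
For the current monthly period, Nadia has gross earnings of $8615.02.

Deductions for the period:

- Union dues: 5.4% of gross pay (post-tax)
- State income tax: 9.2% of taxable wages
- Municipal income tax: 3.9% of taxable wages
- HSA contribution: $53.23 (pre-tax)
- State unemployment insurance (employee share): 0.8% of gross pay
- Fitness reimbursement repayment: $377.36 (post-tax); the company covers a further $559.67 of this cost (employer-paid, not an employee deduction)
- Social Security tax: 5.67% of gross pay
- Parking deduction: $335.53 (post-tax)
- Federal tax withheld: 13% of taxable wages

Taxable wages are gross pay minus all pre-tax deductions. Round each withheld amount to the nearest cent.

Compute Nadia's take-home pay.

HSA contribution: $53.23
Taxable wages = $8615.02 − $53.23 = $8561.79
Municipal income tax: $8561.79 × 0.039 = $333.91
State income tax: $8561.79 × 0.092 = $787.68
Federal tax withheld: $8561.79 × 0.13 = $1113.03
Social Security tax: $8615.02 × 0.0567 = $488.47
State unemployment insurance (employee share): $8615.02 × 0.008 = $68.92
Union dues: $8615.02 × 0.054 = $465.21
Fitness reimbursement repayment: $377.36
Parking deduction: $335.53
(Employer's $559.67 toward fitness reimbursement repayment is not withheld from the employee.)
Total deductions = $53.23 + $333.91 + $787.68 + $1113.03 + $488.47 + $68.92 + $465.21 + $377.36 + $335.53 = $4023.34
Net pay = $8615.02 − $4023.34 = $4591.68

$4591.68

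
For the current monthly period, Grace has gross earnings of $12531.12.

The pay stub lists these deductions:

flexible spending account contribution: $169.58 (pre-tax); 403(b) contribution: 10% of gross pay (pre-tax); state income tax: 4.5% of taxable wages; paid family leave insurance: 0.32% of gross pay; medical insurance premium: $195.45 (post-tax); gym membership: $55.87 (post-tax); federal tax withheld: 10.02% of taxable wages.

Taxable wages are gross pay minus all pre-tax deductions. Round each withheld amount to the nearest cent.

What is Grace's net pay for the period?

Flexible spending account contribution: $169.58
403(b) contribution: $12531.12 × 0.1 = $1253.11
Pre-tax total = $169.58 + $1253.11 = $1422.69
Taxable wages = $12531.12 − $1422.69 = $11108.43
State income tax: $11108.43 × 0.045 = $499.88
Federal tax withheld: $11108.43 × 0.1002 = $1113.06
Paid family leave insurance: $12531.12 × 0.0032 = $40.10
Medical insurance premium: $195.45
Gym membership: $55.87
Total deductions = $169.58 + $1253.11 + $499.88 + $1113.06 + $40.10 + $195.45 + $55.87 = $3327.05
Net pay = $12531.12 − $3327.05 = $9204.07

$9204.07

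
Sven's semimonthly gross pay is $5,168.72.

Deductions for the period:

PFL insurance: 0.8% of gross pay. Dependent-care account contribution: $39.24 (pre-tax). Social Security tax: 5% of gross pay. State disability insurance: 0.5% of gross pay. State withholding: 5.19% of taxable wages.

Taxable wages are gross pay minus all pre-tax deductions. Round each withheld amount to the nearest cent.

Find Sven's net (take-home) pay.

$4,537.63

Dependent-care account contribution: $39.24
Taxable wages = $5,168.72 − $39.24 = $5,129.48
State withholding: $5,129.48 × 0.0519 = $266.22
Social Security tax: $5,168.72 × 0.05 = $258.44
State disability insurance: $5,168.72 × 0.005 = $25.84
PFL insurance: $5,168.72 × 0.008 = $41.35
Total deductions = $39.24 + $266.22 + $258.44 + $25.84 + $41.35 = $631.09
Net pay = $5,168.72 − $631.09 = $4,537.63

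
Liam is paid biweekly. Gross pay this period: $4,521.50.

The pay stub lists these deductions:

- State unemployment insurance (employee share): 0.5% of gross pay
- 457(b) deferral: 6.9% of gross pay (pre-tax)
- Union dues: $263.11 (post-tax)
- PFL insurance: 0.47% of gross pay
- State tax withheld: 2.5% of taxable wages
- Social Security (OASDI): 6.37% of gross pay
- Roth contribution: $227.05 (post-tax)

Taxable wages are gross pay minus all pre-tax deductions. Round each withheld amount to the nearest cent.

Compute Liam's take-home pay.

457(b) deferral: $4,521.50 × 0.069 = $311.98
Taxable wages = $4,521.50 − $311.98 = $4,209.52
State tax withheld: $4,209.52 × 0.025 = $105.24
State unemployment insurance (employee share): $4,521.50 × 0.005 = $22.61
PFL insurance: $4,521.50 × 0.0047 = $21.25
Social Security (OASDI): $4,521.50 × 0.0637 = $288.02
Union dues: $263.11
Roth contribution: $227.05
Total deductions = $311.98 + $105.24 + $22.61 + $21.25 + $288.02 + $263.11 + $227.05 = $1,239.26
Net pay = $4,521.50 − $1,239.26 = $3,282.24

$3,282.24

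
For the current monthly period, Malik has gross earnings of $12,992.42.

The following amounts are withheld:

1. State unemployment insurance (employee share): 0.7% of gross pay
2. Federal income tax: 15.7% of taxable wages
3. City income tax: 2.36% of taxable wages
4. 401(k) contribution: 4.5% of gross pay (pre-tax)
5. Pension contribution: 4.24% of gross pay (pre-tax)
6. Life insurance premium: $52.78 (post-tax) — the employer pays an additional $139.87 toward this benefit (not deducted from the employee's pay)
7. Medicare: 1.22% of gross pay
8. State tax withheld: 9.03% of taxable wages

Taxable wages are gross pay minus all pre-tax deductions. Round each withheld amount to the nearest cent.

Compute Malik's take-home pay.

$8,342.61

401(k) contribution: $12,992.42 × 0.045 = $584.66
Pension contribution: $12,992.42 × 0.0424 = $550.88
Pre-tax total = $584.66 + $550.88 = $1,135.54
Taxable wages = $12,992.42 − $1,135.54 = $11,856.88
State tax withheld: $11,856.88 × 0.0903 = $1,070.68
City income tax: $11,856.88 × 0.0236 = $279.82
Federal income tax: $11,856.88 × 0.157 = $1,861.53
State unemployment insurance (employee share): $12,992.42 × 0.007 = $90.95
Medicare: $12,992.42 × 0.0122 = $158.51
Life insurance premium: $52.78
(Employer's $139.87 toward life insurance premium is not withheld from the employee.)
Total deductions = $584.66 + $550.88 + $1,070.68 + $279.82 + $1,861.53 + $90.95 + $158.51 + $52.78 = $4,649.81
Net pay = $12,992.42 − $4,649.81 = $8,342.61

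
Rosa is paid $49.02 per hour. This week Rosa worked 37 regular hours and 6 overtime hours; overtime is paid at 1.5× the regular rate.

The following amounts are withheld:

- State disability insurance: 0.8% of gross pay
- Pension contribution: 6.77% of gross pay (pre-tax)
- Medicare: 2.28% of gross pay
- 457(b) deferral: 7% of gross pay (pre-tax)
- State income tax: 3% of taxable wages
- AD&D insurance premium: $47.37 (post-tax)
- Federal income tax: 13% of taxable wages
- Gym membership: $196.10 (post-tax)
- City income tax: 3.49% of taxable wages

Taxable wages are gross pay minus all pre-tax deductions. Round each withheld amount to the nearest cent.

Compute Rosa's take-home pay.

$1,252.54

Regular pay: 37 × $49.02 = $1,813.74
Overtime pay: 6 × $49.02 × 1.5 = $441.18
Gross pay = $1,813.74 + $441.18 = $2,254.92
457(b) deferral: $2,254.92 × 0.07 = $157.84
Pension contribution: $2,254.92 × 0.0677 = $152.66
Pre-tax total = $157.84 + $152.66 = $310.50
Taxable wages = $2,254.92 − $310.50 = $1,944.42
Federal income tax: $1,944.42 × 0.13 = $252.77
City income tax: $1,944.42 × 0.0349 = $67.86
State income tax: $1,944.42 × 0.03 = $58.33
Medicare: $2,254.92 × 0.0228 = $51.41
State disability insurance: $2,254.92 × 0.008 = $18.04
AD&D insurance premium: $47.37
Gym membership: $196.10
Total deductions = $157.84 + $152.66 + $252.77 + $67.86 + $58.33 + $51.41 + $18.04 + $47.37 + $196.10 = $1,002.38
Net pay = $2,254.92 − $1,002.38 = $1,252.54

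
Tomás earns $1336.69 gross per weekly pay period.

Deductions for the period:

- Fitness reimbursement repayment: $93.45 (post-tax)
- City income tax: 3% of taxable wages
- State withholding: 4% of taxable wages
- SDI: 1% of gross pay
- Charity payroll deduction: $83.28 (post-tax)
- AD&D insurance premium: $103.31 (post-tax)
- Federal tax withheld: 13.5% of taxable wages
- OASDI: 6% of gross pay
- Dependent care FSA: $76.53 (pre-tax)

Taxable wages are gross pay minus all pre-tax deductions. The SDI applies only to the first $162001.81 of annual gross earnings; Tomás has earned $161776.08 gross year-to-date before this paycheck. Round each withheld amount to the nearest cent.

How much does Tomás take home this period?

Dependent care FSA: $76.53
Taxable wages = $1336.69 − $76.53 = $1260.16
State withholding: $1260.16 × 0.04 = $50.41
City income tax: $1260.16 × 0.03 = $37.80
Federal tax withheld: $1260.16 × 0.135 = $170.12
OASDI: $1336.69 × 0.06 = $80.20
SDI: only $162001.81 − $161776.08 = $225.73 of this check is subject → $225.73 × 0.01 = $2.26
Charity payroll deduction: $83.28
AD&D insurance premium: $103.31
Fitness reimbursement repayment: $93.45
Total deductions = $76.53 + $50.41 + $37.80 + $170.12 + $80.20 + $2.26 + $83.28 + $103.31 + $93.45 = $697.36
Net pay = $1336.69 − $697.36 = $639.33

$639.33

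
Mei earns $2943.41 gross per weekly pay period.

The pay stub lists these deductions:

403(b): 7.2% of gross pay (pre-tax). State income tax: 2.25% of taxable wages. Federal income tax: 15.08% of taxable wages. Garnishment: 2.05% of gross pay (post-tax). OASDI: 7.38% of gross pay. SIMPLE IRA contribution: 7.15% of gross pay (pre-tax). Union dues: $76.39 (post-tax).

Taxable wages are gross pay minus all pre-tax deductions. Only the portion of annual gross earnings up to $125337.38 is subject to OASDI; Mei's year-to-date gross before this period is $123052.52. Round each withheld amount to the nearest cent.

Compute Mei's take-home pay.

$1778.79

SIMPLE IRA contribution: $2943.41 × 0.0715 = $210.45
403(b): $2943.41 × 0.072 = $211.93
Pre-tax total = $210.45 + $211.93 = $422.38
Taxable wages = $2943.41 − $422.38 = $2521.03
State income tax: $2521.03 × 0.0225 = $56.72
Federal income tax: $2521.03 × 0.1508 = $380.17
OASDI: only $125337.38 − $123052.52 = $2284.86 of this check is subject → $2284.86 × 0.0738 = $168.62
Union dues: $76.39
Garnishment: $2943.41 × 0.0205 = $60.34
Total deductions = $210.45 + $211.93 + $56.72 + $380.17 + $168.62 + $76.39 + $60.34 = $1164.62
Net pay = $2943.41 − $1164.62 = $1778.79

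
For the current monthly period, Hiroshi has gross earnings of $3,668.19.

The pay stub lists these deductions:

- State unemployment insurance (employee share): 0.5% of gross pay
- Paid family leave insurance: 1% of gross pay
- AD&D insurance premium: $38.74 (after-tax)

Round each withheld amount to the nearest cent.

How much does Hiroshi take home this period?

Paid family leave insurance: $3,668.19 × 0.01 = $36.68
State unemployment insurance (employee share): $3,668.19 × 0.005 = $18.34
AD&D insurance premium: $38.74
Total deductions = $36.68 + $18.34 + $38.74 = $93.76
Net pay = $3,668.19 − $93.76 = $3,574.43

$3,574.43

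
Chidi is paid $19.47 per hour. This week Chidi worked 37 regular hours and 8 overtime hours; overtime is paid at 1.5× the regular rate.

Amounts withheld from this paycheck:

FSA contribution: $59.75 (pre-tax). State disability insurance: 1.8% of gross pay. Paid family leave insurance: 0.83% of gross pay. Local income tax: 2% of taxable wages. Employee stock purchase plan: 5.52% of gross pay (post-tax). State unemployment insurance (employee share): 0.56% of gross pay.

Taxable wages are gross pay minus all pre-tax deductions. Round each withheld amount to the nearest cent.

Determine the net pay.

Regular pay: 37 × $19.47 = $720.39
Overtime pay: 8 × $19.47 × 1.5 = $233.64
Gross pay = $720.39 + $233.64 = $954.03
FSA contribution: $59.75
Taxable wages = $954.03 − $59.75 = $894.28
Local income tax: $894.28 × 0.02 = $17.89
State unemployment insurance (employee share): $954.03 × 0.0056 = $5.34
State disability insurance: $954.03 × 0.018 = $17.17
Paid family leave insurance: $954.03 × 0.0083 = $7.92
Employee stock purchase plan: $954.03 × 0.0552 = $52.66
Total deductions = $59.75 + $17.89 + $5.34 + $17.17 + $7.92 + $52.66 = $160.73
Net pay = $954.03 − $160.73 = $793.30

$793.30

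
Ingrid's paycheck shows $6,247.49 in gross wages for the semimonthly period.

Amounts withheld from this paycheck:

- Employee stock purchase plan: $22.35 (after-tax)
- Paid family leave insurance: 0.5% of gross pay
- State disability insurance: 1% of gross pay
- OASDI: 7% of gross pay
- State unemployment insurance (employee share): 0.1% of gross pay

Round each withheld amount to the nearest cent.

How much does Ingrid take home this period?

$5,687.86

Paid family leave insurance: $6,247.49 × 0.005 = $31.24
State disability insurance: $6,247.49 × 0.01 = $62.47
State unemployment insurance (employee share): $6,247.49 × 0.001 = $6.25
OASDI: $6,247.49 × 0.07 = $437.32
Employee stock purchase plan: $22.35
Total deductions = $31.24 + $62.47 + $6.25 + $437.32 + $22.35 = $559.63
Net pay = $6,247.49 − $559.63 = $5,687.86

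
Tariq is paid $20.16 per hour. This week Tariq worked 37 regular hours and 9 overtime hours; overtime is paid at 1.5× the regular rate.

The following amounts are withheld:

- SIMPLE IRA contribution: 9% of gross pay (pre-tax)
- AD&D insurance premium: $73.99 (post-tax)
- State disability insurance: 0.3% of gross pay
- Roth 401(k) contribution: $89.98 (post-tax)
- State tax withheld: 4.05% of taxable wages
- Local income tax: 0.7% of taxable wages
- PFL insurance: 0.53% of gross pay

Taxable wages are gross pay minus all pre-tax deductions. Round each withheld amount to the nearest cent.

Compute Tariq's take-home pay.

Regular pay: 37 × $20.16 = $745.92
Overtime pay: 9 × $20.16 × 1.5 = $272.16
Gross pay = $745.92 + $272.16 = $1,018.08
SIMPLE IRA contribution: $1,018.08 × 0.09 = $91.63
Taxable wages = $1,018.08 − $91.63 = $926.45
Local income tax: $926.45 × 0.007 = $6.49
State tax withheld: $926.45 × 0.0405 = $37.52
PFL insurance: $1,018.08 × 0.0053 = $5.40
State disability insurance: $1,018.08 × 0.003 = $3.05
AD&D insurance premium: $73.99
Roth 401(k) contribution: $89.98
Total deductions = $91.63 + $6.49 + $37.52 + $5.40 + $3.05 + $73.99 + $89.98 = $308.06
Net pay = $1,018.08 − $308.06 = $710.02

$710.02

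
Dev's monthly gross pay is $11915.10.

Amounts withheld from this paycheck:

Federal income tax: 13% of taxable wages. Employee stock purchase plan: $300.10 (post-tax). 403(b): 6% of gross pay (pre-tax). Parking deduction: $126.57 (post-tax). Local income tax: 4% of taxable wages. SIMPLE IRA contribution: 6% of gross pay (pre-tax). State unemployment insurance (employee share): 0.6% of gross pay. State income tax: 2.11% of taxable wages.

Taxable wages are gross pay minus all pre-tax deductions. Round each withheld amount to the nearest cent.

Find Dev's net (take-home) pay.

$7983.38

403(b): $11915.10 × 0.06 = $714.91
SIMPLE IRA contribution: $11915.10 × 0.06 = $714.91
Pre-tax total = $714.91 + $714.91 = $1429.82
Taxable wages = $11915.10 − $1429.82 = $10485.28
State income tax: $10485.28 × 0.0211 = $221.24
Local income tax: $10485.28 × 0.04 = $419.41
Federal income tax: $10485.28 × 0.13 = $1363.09
State unemployment insurance (employee share): $11915.10 × 0.006 = $71.49
Employee stock purchase plan: $300.10
Parking deduction: $126.57
Total deductions = $714.91 + $714.91 + $221.24 + $419.41 + $1363.09 + $71.49 + $300.10 + $126.57 = $3931.72
Net pay = $11915.10 − $3931.72 = $7983.38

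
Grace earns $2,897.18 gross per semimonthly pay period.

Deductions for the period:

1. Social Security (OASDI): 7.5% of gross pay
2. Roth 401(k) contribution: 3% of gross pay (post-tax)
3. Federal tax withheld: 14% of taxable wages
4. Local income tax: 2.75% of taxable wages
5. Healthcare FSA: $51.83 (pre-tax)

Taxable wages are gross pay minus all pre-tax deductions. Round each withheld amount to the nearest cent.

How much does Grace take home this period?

$2,064.54

Healthcare FSA: $51.83
Taxable wages = $2,897.18 − $51.83 = $2,845.35
Local income tax: $2,845.35 × 0.0275 = $78.25
Federal tax withheld: $2,845.35 × 0.14 = $398.35
Social Security (OASDI): $2,897.18 × 0.075 = $217.29
Roth 401(k) contribution: $2,897.18 × 0.03 = $86.92
Total deductions = $51.83 + $78.25 + $398.35 + $217.29 + $86.92 = $832.64
Net pay = $2,897.18 − $832.64 = $2,064.54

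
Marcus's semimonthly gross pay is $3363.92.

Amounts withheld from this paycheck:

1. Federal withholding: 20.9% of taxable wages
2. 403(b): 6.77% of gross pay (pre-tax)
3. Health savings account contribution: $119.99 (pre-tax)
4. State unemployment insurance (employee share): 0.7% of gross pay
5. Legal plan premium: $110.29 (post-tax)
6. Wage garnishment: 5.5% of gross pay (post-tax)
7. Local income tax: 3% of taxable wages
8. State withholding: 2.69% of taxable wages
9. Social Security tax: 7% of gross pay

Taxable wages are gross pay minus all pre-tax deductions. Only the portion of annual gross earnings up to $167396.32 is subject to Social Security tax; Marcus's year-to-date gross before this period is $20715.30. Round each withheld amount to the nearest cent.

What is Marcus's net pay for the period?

$1659.85

403(b): $3363.92 × 0.0677 = $227.74
Health savings account contribution: $119.99
Pre-tax total = $227.74 + $119.99 = $347.73
Taxable wages = $3363.92 − $347.73 = $3016.19
State withholding: $3016.19 × 0.0269 = $81.14
Federal withholding: $3016.19 × 0.209 = $630.38
Local income tax: $3016.19 × 0.03 = $90.49
State unemployment insurance (employee share): $3363.92 × 0.007 = $23.55
Social Security tax: cap not yet reached, full $3363.92 is subject → $3363.92 × 0.07 = $235.47
Wage garnishment: $3363.92 × 0.055 = $185.02
Legal plan premium: $110.29
Total deductions = $227.74 + $119.99 + $81.14 + $630.38 + $90.49 + $23.55 + $235.47 + $185.02 + $110.29 = $1704.07
Net pay = $3363.92 − $1704.07 = $1659.85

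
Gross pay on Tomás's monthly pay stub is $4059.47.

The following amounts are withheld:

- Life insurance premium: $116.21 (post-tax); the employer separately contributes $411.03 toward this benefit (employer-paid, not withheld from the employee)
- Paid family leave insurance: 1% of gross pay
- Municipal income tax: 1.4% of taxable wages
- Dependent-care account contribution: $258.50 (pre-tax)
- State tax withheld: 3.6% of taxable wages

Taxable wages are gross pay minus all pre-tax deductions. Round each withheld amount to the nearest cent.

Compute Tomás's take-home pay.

Dependent-care account contribution: $258.50
Taxable wages = $4059.47 − $258.50 = $3800.97
Municipal income tax: $3800.97 × 0.014 = $53.21
State tax withheld: $3800.97 × 0.036 = $136.83
Paid family leave insurance: $4059.47 × 0.01 = $40.59
Life insurance premium: $116.21
(Employer's $411.03 toward life insurance premium is not withheld from the employee.)
Total deductions = $258.50 + $53.21 + $136.83 + $40.59 + $116.21 = $605.34
Net pay = $4059.47 − $605.34 = $3454.13

$3454.13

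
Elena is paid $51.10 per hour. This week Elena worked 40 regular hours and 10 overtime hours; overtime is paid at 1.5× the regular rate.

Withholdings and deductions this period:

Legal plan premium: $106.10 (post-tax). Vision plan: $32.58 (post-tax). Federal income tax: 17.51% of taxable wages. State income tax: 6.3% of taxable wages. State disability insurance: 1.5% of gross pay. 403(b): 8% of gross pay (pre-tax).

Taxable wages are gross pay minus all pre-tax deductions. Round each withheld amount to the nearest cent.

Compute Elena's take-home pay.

$1,789.17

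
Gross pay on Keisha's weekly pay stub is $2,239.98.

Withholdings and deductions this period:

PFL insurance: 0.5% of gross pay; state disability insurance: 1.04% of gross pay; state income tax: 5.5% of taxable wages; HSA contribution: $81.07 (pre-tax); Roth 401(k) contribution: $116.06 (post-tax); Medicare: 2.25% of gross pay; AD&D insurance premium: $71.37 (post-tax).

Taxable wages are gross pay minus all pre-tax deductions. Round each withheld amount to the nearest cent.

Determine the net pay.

$1,767.84

HSA contribution: $81.07
Taxable wages = $2,239.98 − $81.07 = $2,158.91
State income tax: $2,158.91 × 0.055 = $118.74
State disability insurance: $2,239.98 × 0.0104 = $23.30
Medicare: $2,239.98 × 0.0225 = $50.40
PFL insurance: $2,239.98 × 0.005 = $11.20
Roth 401(k) contribution: $116.06
AD&D insurance premium: $71.37
Total deductions = $81.07 + $118.74 + $23.30 + $50.40 + $11.20 + $116.06 + $71.37 = $472.14
Net pay = $2,239.98 − $472.14 = $1,767.84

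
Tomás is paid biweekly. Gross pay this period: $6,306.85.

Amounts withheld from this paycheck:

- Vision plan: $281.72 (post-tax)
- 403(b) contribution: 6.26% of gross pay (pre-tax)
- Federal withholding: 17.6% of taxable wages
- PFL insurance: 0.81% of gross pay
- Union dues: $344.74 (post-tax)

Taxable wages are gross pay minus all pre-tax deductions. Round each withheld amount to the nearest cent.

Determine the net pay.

$4,193.97

403(b) contribution: $6,306.85 × 0.0626 = $394.81
Taxable wages = $6,306.85 − $394.81 = $5,912.04
Federal withholding: $5,912.04 × 0.176 = $1,040.52
PFL insurance: $6,306.85 × 0.0081 = $51.09
Union dues: $344.74
Vision plan: $281.72
Total deductions = $394.81 + $1,040.52 + $51.09 + $344.74 + $281.72 = $2,112.88
Net pay = $6,306.85 − $2,112.88 = $4,193.97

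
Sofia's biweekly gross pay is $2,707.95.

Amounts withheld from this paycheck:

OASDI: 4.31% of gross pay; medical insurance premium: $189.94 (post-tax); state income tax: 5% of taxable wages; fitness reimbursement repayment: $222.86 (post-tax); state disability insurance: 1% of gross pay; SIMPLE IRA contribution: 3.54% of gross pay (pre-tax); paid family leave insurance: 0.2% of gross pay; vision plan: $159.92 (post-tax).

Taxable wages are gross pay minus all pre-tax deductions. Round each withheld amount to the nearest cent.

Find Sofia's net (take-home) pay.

$1,759.56

SIMPLE IRA contribution: $2,707.95 × 0.0354 = $95.86
Taxable wages = $2,707.95 − $95.86 = $2,612.09
State income tax: $2,612.09 × 0.05 = $130.60
Paid family leave insurance: $2,707.95 × 0.002 = $5.42
OASDI: $2,707.95 × 0.0431 = $116.71
State disability insurance: $2,707.95 × 0.01 = $27.08
Vision plan: $159.92
Medical insurance premium: $189.94
Fitness reimbursement repayment: $222.86
Total deductions = $95.86 + $130.60 + $5.42 + $116.71 + $27.08 + $159.92 + $189.94 + $222.86 = $948.39
Net pay = $2,707.95 − $948.39 = $1,759.56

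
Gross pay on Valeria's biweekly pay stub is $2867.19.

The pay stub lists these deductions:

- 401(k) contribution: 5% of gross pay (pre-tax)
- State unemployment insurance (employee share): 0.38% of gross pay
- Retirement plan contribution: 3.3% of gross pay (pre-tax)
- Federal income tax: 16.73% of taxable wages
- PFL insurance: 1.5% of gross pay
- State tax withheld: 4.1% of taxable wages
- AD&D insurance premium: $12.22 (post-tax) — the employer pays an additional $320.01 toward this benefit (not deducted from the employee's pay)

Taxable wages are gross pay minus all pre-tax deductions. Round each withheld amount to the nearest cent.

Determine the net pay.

$2015.41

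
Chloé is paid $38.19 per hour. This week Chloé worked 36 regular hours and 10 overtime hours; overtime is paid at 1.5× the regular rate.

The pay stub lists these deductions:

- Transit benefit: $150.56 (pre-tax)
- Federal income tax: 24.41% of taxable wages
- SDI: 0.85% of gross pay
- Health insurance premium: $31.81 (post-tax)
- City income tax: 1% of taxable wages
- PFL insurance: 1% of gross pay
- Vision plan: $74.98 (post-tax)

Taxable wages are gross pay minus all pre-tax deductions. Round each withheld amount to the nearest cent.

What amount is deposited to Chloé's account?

$1,197.65

Regular pay: 36 × $38.19 = $1,374.84
Overtime pay: 10 × $38.19 × 1.5 = $572.85
Gross pay = $1,374.84 + $572.85 = $1,947.69
Transit benefit: $150.56
Taxable wages = $1,947.69 − $150.56 = $1,797.13
City income tax: $1,797.13 × 0.01 = $17.97
Federal income tax: $1,797.13 × 0.2441 = $438.68
SDI: $1,947.69 × 0.0085 = $16.56
PFL insurance: $1,947.69 × 0.01 = $19.48
Health insurance premium: $31.81
Vision plan: $74.98
Total deductions = $150.56 + $17.97 + $438.68 + $16.56 + $19.48 + $31.81 + $74.98 = $750.04
Net pay = $1,947.69 − $750.04 = $1,197.65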